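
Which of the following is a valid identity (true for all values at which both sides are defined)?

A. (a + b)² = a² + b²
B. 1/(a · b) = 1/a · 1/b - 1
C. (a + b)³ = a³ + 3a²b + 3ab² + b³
C

A: fails at (2, 7) — LHS = 81, RHS = 53.
B: fails at (1, 5) — LHS = 1/5, RHS = -4/5.
C: holds — e.g. at (5, 8), both sides equal 2197.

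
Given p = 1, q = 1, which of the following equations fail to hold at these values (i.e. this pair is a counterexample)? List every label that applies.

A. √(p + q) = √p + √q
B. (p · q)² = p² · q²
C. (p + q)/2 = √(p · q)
A

Evaluating each claim at the given values:
A. LHS = √(2) ≈ 1.414, RHS = 2 → fails here (LHS ≠ RHS)
B. LHS = 1, RHS = 1 → holds here (LHS = RHS)
C. LHS = 1, RHS = 1 → holds here (LHS = RHS)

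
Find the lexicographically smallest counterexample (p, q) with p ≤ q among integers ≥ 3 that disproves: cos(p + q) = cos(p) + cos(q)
Substituting (3, 3) into the claim:
LHS = cos(3 + 3) = cos(6) ≈ 0.9602
RHS = cos(3) + cos(3) = 2·cos(3) ≈ -1.98

Since LHS ≠ RHS, this pair disproves the claim, and no lexicographically smaller pair (p ≤ q, integers ≥ 3) does.

For instance (4, 9) is also a counterexample (LHS = cos(13) ≈ 0.9074, RHS = cos(9) + cos(4) ≈ -1.565), but it's lexicographically larger.

Answer: (p, q) = (3, 3)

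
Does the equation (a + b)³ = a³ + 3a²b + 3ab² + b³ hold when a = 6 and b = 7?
Holds

Substituting a = 6, b = 7:

LHS = (6 + 7)³ = 2197
RHS = 6³ + 3·6²·7 + 3·6·7² + 7³ = 2197

LHS = RHS, so the equation holds at this point.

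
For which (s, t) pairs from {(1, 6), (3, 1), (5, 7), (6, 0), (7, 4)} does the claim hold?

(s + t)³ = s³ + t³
Testing each pair:
(1, 6): LHS = 343, RHS = 217 → fails
(3, 1): LHS = 64, RHS = 28 → fails
(5, 7): LHS = 1728, RHS = 468 → fails
(6, 0): LHS = 216, RHS = 216 → holds
(7, 4): LHS = 1331, RHS = 407 → fails

1 of 5 pairs satisfies the claim.

Answer: (6, 0)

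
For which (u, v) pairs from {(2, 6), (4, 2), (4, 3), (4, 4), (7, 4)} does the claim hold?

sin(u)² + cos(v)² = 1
(4, 4)

Testing each pair:
(2, 6): LHS = sin(2)² + cos(6)² ≈ 1.749, RHS = 1 → fails
(4, 2): LHS = cos(2)² + sin(4)² ≈ 0.7459, RHS = 1 → fails
(4, 3): LHS = sin(4)² + cos(3)² ≈ 1.553, RHS = 1 → fails
(4, 4): LHS = cos(4)² + sin(4)² = 1, RHS = 1 → holds
(7, 4): LHS = cos(4)² + sin(7)² ≈ 0.8589, RHS = 1 → fails

1 of 5 pairs satisfies the claim.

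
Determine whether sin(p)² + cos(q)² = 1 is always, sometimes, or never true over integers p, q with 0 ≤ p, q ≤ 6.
Sometimes true

It holds at (p, q) = (5, 5) (both sides equal 1), but fails at (p, q) = (4, 3) (LHS = sin(4)² + cos(3)² ≈ 1.553, RHS = 1).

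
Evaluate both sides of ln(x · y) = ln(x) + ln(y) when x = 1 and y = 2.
LHS = ln(1 · 2) = ln(2) ≈ 0.6931
RHS = ln(1) + ln(2) = ln(2) ≈ 0.6931

LHS = RHS: the two sides agree.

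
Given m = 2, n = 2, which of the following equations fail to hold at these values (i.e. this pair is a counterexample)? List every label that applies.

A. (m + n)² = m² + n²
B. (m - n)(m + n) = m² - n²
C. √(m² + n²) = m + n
Evaluating each claim at the given values:
A. LHS = 16, RHS = 8 → fails here (LHS ≠ RHS)
B. LHS = 0, RHS = 0 → holds here (LHS = RHS)
C. LHS = 2·√(2) ≈ 2.828, RHS = 4 → fails here (LHS ≠ RHS)

Answer: A, C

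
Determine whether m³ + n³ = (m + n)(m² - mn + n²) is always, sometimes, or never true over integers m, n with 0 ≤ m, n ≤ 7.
The identity holds for every pair in the range. For instance at (m, n) = (4, 6): both sides equal 280.

Answer: Always true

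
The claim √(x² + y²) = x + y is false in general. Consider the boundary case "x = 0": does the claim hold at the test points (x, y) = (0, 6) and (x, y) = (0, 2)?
At (0, 6): LHS = 6, RHS = 6 → equal
At (0, 2): LHS = 2, RHS = 2 → equal

So the claim does hold at both of these boundary points, even though it is not an identity.

Answer: Yes, holds at both test points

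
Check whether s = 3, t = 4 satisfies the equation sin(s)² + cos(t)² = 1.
Substituting s = 3, t = 4:

LHS = sin(3)² + cos(4)² ≈ 0.4472
RHS = 1

LHS ≠ RHS, so the equation does not hold at this point.

Answer: Fails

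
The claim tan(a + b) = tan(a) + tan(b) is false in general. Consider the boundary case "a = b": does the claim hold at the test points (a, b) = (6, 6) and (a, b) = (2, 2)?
At (6, 6): LHS = tan(12) ≈ -0.6359 ≠ RHS = 2·tan(6) ≈ -0.582
At (2, 2): LHS = tan(4) ≈ 1.158 ≠ RHS = 2·tan(2) ≈ -4.37

Answer: No, fails at both test points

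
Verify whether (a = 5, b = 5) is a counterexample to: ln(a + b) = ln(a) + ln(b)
Yes

Substituting a = 5, b = 5:
LHS = ln(5 + 5) = ln(10) ≈ 2.303
RHS = ln(5) + ln(5) = 2·ln(5) ≈ 3.219

Since LHS ≠ RHS, this pair disproves the claim.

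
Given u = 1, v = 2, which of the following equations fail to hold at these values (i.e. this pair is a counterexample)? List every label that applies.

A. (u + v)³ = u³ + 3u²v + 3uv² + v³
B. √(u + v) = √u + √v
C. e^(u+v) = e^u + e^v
Evaluating each claim at the given values:
A. LHS = 27, RHS = 27 → holds here (LHS = RHS)
B. LHS = √(3) ≈ 1.732, RHS = 1 + √(2) ≈ 2.414 → fails here (LHS ≠ RHS)
C. LHS = e^3 ≈ 20.09, RHS = e + e^2 ≈ 10.11 → fails here (LHS ≠ RHS)

Answer: B, C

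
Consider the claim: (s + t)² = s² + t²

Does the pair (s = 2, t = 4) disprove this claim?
Substituting s = 2, t = 4:
LHS = (2 + 4)² = 36
RHS = 2² + 4² = 20

Since LHS ≠ RHS, this pair disproves the claim.

Answer: Yes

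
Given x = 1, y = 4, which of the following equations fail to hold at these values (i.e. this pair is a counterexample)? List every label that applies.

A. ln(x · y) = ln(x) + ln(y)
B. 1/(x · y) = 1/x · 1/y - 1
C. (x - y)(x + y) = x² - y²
B

Evaluating each claim at the given values:
A. LHS = ln(4) ≈ 1.386, RHS = ln(4) ≈ 1.386 → holds here (LHS = RHS)
B. LHS = 1/4, RHS = -3/4 → fails here (LHS ≠ RHS)
C. LHS = -15, RHS = -15 → holds here (LHS = RHS)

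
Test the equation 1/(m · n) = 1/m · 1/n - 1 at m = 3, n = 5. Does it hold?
Substituting m = 3, n = 5:

LHS = 1/(3 · 5) = 1/15
RHS = 1/3 · 1/5 - 1 = -14/15

LHS ≠ RHS, so the equation does not hold at this point.

Answer: Fails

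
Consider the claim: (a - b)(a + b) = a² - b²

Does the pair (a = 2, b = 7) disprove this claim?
No

Substituting a = 2, b = 7:
LHS = (2 - 7)(2 + 7) = -45
RHS = 2² - 7² = -45

The sides agree, so this pair does not disprove the claim.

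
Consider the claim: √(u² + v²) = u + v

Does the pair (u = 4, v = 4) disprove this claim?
Yes

Substituting u = 4, v = 4:
LHS = √(4² + 4²) = 4·√(2) ≈ 5.657
RHS = 4 + 4 = 8

Since LHS ≠ RHS, this pair disproves the claim.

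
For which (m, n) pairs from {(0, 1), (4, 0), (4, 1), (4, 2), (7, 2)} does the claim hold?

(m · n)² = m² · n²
All pairs

Testing each pair:
(0, 1): LHS = 0, RHS = 0 → holds
(4, 0): LHS = 0, RHS = 0 → holds
(4, 1): LHS = 16, RHS = 16 → holds
(4, 2): LHS = 64, RHS = 64 → holds
(7, 2): LHS = 196, RHS = 196 → holds

Every pair satisfies the claim.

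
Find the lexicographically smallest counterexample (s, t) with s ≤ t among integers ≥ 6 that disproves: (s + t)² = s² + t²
(s, t) = (6, 6)

Substituting (6, 6) into the claim:
LHS = (6 + 6)² = 144
RHS = 6² + 6² = 72

Since LHS ≠ RHS, this pair disproves the claim, and no lexicographically smaller pair (s ≤ t, integers ≥ 6) does.

For instance (11, 11) is also a counterexample (LHS = 484, RHS = 242), but it's lexicographically larger.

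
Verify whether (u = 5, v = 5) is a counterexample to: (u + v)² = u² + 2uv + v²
No

Substituting u = 5, v = 5:
LHS = (5 + 5)² = 100
RHS = 5² + 2·5·5 + 5² = 100

The sides agree, so this pair does not disprove the claim.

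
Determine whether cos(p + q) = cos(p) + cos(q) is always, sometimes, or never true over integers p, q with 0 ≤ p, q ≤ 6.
The claim fails for every pair in the range. For instance at (p, q) = (0, 2): LHS = cos(2) ≈ -0.4161, RHS = cos(2) + 1 ≈ 0.5839.

Answer: Never true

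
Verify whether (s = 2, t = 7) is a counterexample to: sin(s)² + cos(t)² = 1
Substituting s = 2, t = 7:
LHS = sin(2)² + cos(7)² ≈ 1.395
RHS = 1

Since LHS ≠ RHS, this pair disproves the claim.

Answer: Yes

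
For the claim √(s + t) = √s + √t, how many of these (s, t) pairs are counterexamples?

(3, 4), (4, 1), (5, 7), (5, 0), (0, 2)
3

Testing each pair:
(3, 4): LHS = √(7) ≈ 2.646, RHS = √(3) + 2 ≈ 3.732 → counterexample
(4, 1): LHS = √(5) ≈ 2.236, RHS = 3 → counterexample
(5, 7): LHS = 2·√(3) ≈ 3.464, RHS = √(5) + √(7) ≈ 4.882 → counterexample
(5, 0): LHS = √(5) ≈ 2.236, RHS = √(5) ≈ 2.236 → satisfies claim
(0, 2): LHS = √(2) ≈ 1.414, RHS = √(2) ≈ 1.414 → satisfies claim

That makes 3 counterexamples.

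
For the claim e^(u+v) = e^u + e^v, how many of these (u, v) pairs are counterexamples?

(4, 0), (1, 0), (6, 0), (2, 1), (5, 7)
5

Testing each pair:
(4, 0): LHS = e^4 ≈ 54.6, RHS = 1 + e^4 ≈ 55.6 → counterexample
(1, 0): LHS = e ≈ 2.718, RHS = 1 + e ≈ 3.718 → counterexample
(6, 0): LHS = e^6 ≈ 403.4, RHS = 1 + e^6 ≈ 404.4 → counterexample
(2, 1): LHS = e^3 ≈ 20.09, RHS = e + e^2 ≈ 10.11 → counterexample
(5, 7): LHS = e^12 ≈ 162754.8, RHS = e^5 + e^7 ≈ 1245 → counterexample

That makes 5 counterexamples.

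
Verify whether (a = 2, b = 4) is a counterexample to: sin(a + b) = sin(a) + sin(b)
Substituting a = 2, b = 4:
LHS = sin(2 + 4) = sin(6) ≈ -0.2794
RHS = sin(2) + sin(4) ≈ 0.1525

Since LHS ≠ RHS, this pair disproves the claim.

Answer: Yes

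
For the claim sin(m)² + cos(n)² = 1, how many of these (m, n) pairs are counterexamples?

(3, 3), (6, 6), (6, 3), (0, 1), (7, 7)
Testing each pair:
(3, 3): LHS = sin(3)² + cos(3)² = 1, RHS = 1 → satisfies claim
(6, 6): LHS = sin(6)² + cos(6)² = 1, RHS = 1 → satisfies claim
(6, 3): LHS = sin(6)² + cos(3)² ≈ 1.058, RHS = 1 → counterexample
(0, 1): LHS = cos(1)² ≈ 0.2919, RHS = 1 → counterexample
(7, 7): LHS = sin(7)² + cos(7)² = 1, RHS = 1 → satisfies claim

That makes 2 counterexamples.

Answer: 2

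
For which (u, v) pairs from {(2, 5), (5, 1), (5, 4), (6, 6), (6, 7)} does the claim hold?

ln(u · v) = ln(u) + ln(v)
Testing each pair:
(2, 5): LHS = ln(10) ≈ 2.303, RHS = ln(2) + ln(5) ≈ 2.303 → holds
(5, 1): LHS = ln(5) ≈ 1.609, RHS = ln(5) ≈ 1.609 → holds
(5, 4): LHS = ln(20) ≈ 2.996, RHS = ln(4) + ln(5) ≈ 2.996 → holds
(6, 6): LHS = ln(36) ≈ 3.584, RHS = 2·ln(6) ≈ 3.584 → holds
(6, 7): LHS = ln(42) ≈ 3.738, RHS = ln(6) + ln(7) ≈ 3.738 → holds

Every pair satisfies the claim.

Answer: All pairs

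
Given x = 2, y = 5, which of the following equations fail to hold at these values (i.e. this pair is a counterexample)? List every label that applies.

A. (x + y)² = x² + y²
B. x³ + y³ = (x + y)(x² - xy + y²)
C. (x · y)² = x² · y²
Evaluating each claim at the given values:
A. LHS = 49, RHS = 29 → fails here (LHS ≠ RHS)
B. LHS = 133, RHS = 133 → holds here (LHS = RHS)
C. LHS = 100, RHS = 100 → holds here (LHS = RHS)

Answer: A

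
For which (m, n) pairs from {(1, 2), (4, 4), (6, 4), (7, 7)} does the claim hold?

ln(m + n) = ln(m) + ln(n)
None

Testing each pair:
(1, 2): LHS = ln(3) ≈ 1.099, RHS = ln(2) ≈ 0.6931 → fails
(4, 4): LHS = ln(8) ≈ 2.079, RHS = 2·ln(4) ≈ 2.773 → fails
(6, 4): LHS = ln(10) ≈ 2.303, RHS = ln(4) + ln(6) ≈ 3.178 → fails
(7, 7): LHS = ln(14) ≈ 2.639, RHS = 2·ln(7) ≈ 3.892 → fails

No pair satisfies the claim.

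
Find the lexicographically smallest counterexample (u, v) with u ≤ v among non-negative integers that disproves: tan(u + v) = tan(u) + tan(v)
(u, v) = (1, 1)

At (0, 5): both sides equal tan(5) ≈ -3.381, so it holds there.

Substituting (1, 1) into the claim:
LHS = tan(1 + 1) = tan(2) ≈ -2.185
RHS = tan(1) + tan(1) = 2·tan(1) ≈ 3.115

Since LHS ≠ RHS, this pair disproves the claim, and no lexicographically smaller pair (u ≤ v, non-negative integers) does.

For instance (1, 5) is also a counterexample (LHS = tan(6) ≈ -0.291, RHS = tan(5) + tan(1) ≈ -1.823), but it's lexicographically larger.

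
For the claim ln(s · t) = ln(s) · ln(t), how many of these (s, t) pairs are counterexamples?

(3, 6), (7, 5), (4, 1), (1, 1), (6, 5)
4

Testing each pair:
(3, 6): LHS = ln(18) ≈ 2.89, RHS = ln(3)·ln(6) ≈ 1.968 → counterexample
(7, 5): LHS = ln(35) ≈ 3.555, RHS = ln(5)·ln(7) ≈ 3.132 → counterexample
(4, 1): LHS = ln(4) ≈ 1.386, RHS = 0 → counterexample
(1, 1): LHS = 0, RHS = 0 → satisfies claim
(6, 5): LHS = ln(30) ≈ 3.401, RHS = ln(5)·ln(6) ≈ 2.884 → counterexample

That makes 4 counterexamples.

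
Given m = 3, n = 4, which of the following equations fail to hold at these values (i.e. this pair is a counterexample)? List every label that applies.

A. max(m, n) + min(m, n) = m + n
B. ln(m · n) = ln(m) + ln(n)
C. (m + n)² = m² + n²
C

Evaluating each claim at the given values:
A. LHS = 7, RHS = 7 → holds here (LHS = RHS)
B. LHS = ln(12) ≈ 2.485, RHS = ln(3) + ln(4) ≈ 2.485 → holds here (LHS = RHS)
C. LHS = 49, RHS = 25 → fails here (LHS ≠ RHS)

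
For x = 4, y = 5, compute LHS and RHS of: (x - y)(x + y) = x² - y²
LHS = (4 - 5)(4 + 5) = -9
RHS = 4² - 5² = -9

LHS = RHS: the two sides agree.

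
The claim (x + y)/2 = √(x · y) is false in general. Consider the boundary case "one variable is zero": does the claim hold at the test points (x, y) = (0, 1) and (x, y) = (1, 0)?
No, fails at both test points

At (0, 1): LHS = 1/2 ≠ RHS = 0
At (1, 0): LHS = 1/2 ≠ RHS = 0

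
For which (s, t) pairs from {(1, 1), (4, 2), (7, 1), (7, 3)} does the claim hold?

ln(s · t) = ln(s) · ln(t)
Testing each pair:
(1, 1): LHS = 0, RHS = 0 → holds
(4, 2): LHS = ln(8) ≈ 2.079, RHS = ln(2)·ln(4) ≈ 0.9609 → fails
(7, 1): LHS = ln(7) ≈ 1.946, RHS = 0 → fails
(7, 3): LHS = ln(21) ≈ 3.045, RHS = ln(3)·ln(7) ≈ 2.138 → fails

1 of 4 pairs satisfies the claim.

Answer: (1, 1)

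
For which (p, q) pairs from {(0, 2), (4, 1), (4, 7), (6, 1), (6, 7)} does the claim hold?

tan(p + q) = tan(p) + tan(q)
Testing each pair:
(0, 2): LHS = tan(2) ≈ -2.185, RHS = tan(2) ≈ -2.185 → holds
(4, 1): LHS = tan(5) ≈ -3.381, RHS = tan(4) + tan(1) ≈ 2.715 → fails
(4, 7): LHS = tan(11) ≈ -226, RHS = tan(7) + tan(4) ≈ 2.029 → fails
(6, 1): LHS = tan(7) ≈ 0.8714, RHS = tan(6) + tan(1) ≈ 1.266 → fails
(6, 7): LHS = tan(13) ≈ 0.463, RHS = tan(6) + tan(7) ≈ 0.5804 → fails

1 of 5 pairs satisfies the claim.

Answer: (0, 2)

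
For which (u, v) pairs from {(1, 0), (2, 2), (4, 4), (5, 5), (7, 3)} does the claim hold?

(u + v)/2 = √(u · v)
(2, 2), (4, 4), (5, 5)

Testing each pair:
(1, 0): LHS = 1/2, RHS = 0 → fails
(2, 2): LHS = 2, RHS = 2 → holds
(4, 4): LHS = 4, RHS = 4 → holds
(5, 5): LHS = 5, RHS = 5 → holds
(7, 3): LHS = 5, RHS = √(21) ≈ 4.583 → fails

3 of 5 pairs satisfy the claim.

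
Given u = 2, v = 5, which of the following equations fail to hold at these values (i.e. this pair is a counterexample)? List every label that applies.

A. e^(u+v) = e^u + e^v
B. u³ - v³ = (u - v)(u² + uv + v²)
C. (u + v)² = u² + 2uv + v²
Evaluating each claim at the given values:
A. LHS = e^7 ≈ 1097, RHS = e^2 + e^5 ≈ 155.8 → fails here (LHS ≠ RHS)
B. LHS = -117, RHS = -117 → holds here (LHS = RHS)
C. LHS = 49, RHS = 49 → holds here (LHS = RHS)

Answer: A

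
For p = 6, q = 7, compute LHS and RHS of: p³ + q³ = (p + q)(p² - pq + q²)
LHS = 6³ + 7³ = 559
RHS = (6 + 7)(6² - 6·7 + 7²) = 559

LHS = RHS: the two sides agree.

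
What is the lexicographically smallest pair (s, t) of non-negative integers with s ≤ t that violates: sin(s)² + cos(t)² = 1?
(s, t) = (0, 1)

Substituting (0, 1) into the claim:
LHS = sin(0)² + cos(1)² = cos(1)² ≈ 0.2919
RHS = 1

Since LHS ≠ RHS, this pair disproves the claim, and no lexicographically smaller pair (s ≤ t, non-negative integers) does.

For instance (0, 4) is also a counterexample (LHS = cos(4)² ≈ 0.4272, RHS = 1), but it's lexicographically larger.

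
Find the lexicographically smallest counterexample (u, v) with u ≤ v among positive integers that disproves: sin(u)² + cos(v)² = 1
At (1, 1): both sides equal 1, so it holds there.

Substituting (1, 2) into the claim:
LHS = sin(1)² + cos(2)² ≈ 0.8813
RHS = 1

Since LHS ≠ RHS, this pair disproves the claim, and no lexicographically smaller pair (u ≤ v, positive integers) does.

For instance (2, 3) is also a counterexample (LHS = sin(2)² + cos(3)² ≈ 1.807, RHS = 1), but it's lexicographically larger.

Answer: (u, v) = (1, 2)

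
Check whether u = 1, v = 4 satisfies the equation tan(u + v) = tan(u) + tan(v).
Fails

Substituting u = 1, v = 4:

LHS = tan(1 + 4) = tan(5) ≈ -3.381
RHS = tan(1) + tan(4) ≈ 2.715

LHS ≠ RHS, so the equation does not hold at this point.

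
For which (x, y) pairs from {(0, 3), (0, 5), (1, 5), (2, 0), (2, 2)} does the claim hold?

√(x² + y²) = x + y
Testing each pair:
(0, 3): LHS = 3, RHS = 3 → holds
(0, 5): LHS = 5, RHS = 5 → holds
(1, 5): LHS = √(26) ≈ 5.099, RHS = 6 → fails
(2, 0): LHS = 2, RHS = 2 → holds
(2, 2): LHS = 2·√(2) ≈ 2.828, RHS = 4 → fails

3 of 5 pairs satisfy the claim.

Answer: (0, 3), (0, 5), (2, 0)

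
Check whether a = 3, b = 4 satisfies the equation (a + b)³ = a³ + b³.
Substituting a = 3, b = 4:

LHS = (3 + 4)³ = 343
RHS = 3³ + 4³ = 91

LHS ≠ RHS, so the equation does not hold at this point.

Answer: Fails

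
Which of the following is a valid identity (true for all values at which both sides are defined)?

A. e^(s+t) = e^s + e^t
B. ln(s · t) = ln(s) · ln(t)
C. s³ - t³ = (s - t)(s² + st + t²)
C

A: fails at (3, 5) — LHS = e^8 ≈ 2981, RHS = e^3 + e^5 ≈ 168.5.
B: fails at (2, 4) — LHS = ln(8) ≈ 2.079, RHS = ln(2)·ln(4) ≈ 0.9609.
C: holds — e.g. at (4, 6), both sides equal -152.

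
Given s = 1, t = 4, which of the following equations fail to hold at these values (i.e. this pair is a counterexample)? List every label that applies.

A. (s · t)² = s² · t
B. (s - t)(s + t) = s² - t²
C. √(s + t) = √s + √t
A, C

Evaluating each claim at the given values:
A. LHS = 16, RHS = 4 → fails here (LHS ≠ RHS)
B. LHS = -15, RHS = -15 → holds here (LHS = RHS)
C. LHS = √(5) ≈ 2.236, RHS = 3 → fails here (LHS ≠ RHS)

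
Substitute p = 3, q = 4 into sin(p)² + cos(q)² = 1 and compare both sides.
LHS = sin(3)² + cos(4)² ≈ 0.4472
RHS = 1

LHS ≠ RHS (they differ by about 0.5528), so the equation does not hold here.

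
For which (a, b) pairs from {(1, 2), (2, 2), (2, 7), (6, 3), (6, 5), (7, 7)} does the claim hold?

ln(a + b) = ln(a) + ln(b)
(2, 2)

Testing each pair:
(1, 2): LHS = ln(3) ≈ 1.099, RHS = ln(2) ≈ 0.6931 → fails
(2, 2): LHS = ln(4) ≈ 1.386, RHS = 2·ln(2) ≈ 1.386 → holds
(2, 7): LHS = ln(9) ≈ 2.197, RHS = ln(2) + ln(7) ≈ 2.639 → fails
(6, 3): LHS = ln(9) ≈ 2.197, RHS = ln(3) + ln(6) ≈ 2.89 → fails
(6, 5): LHS = ln(11) ≈ 2.398, RHS = ln(5) + ln(6) ≈ 3.401 → fails
(7, 7): LHS = ln(14) ≈ 2.639, RHS = 2·ln(7) ≈ 3.892 → fails

1 of 6 pairs satisfies the claim.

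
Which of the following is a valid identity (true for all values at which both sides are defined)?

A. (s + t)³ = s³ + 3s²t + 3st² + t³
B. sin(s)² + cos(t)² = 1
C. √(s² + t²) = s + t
A: holds — e.g. at (2, 5), both sides equal 343.
B: fails at (6, 7) — LHS = sin(6)² + cos(7)² ≈ 0.6464, RHS = 1.
C: fails at (4, 4) — LHS = 4·√(2) ≈ 5.657, RHS = 8.

Answer: A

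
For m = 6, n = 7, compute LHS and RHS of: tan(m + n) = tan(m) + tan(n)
LHS = tan(6 + 7) = tan(13) ≈ 0.463
RHS = tan(6) + tan(7) ≈ 0.5804

LHS ≠ RHS (they differ by about 0.1174), so the equation does not hold here.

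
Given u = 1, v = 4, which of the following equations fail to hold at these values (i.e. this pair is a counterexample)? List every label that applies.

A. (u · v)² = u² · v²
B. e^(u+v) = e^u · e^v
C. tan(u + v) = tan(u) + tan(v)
C

Evaluating each claim at the given values:
A. LHS = 16, RHS = 16 → holds here (LHS = RHS)
B. LHS = e^5 ≈ 148.4, RHS = e^5 ≈ 148.4 → holds here (LHS = RHS)
C. LHS = tan(5) ≈ -3.381, RHS = tan(4) + tan(1) ≈ 2.715 → fails here (LHS ≠ RHS)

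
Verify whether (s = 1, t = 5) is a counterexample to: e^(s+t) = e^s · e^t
Substituting s = 1, t = 5:
LHS = e^(1+5) = e^6 ≈ 403.4
RHS = e^1 · e^5 = e^6 ≈ 403.4

The sides agree, so this pair does not disprove the claim.

Answer: No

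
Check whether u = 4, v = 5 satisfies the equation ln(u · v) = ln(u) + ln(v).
Holds

Substituting u = 4, v = 5:

LHS = ln(4 · 5) = ln(20) ≈ 2.996
RHS = ln(4) + ln(5) ≈ 2.996

LHS = RHS, so the equation holds at this point.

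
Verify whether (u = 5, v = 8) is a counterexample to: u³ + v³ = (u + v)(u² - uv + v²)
Substituting u = 5, v = 8:
LHS = 5³ + 8³ = 637
RHS = (5 + 8)(5² - 5·8 + 8²) = 637

The sides agree, so this pair does not disprove the claim.

Answer: No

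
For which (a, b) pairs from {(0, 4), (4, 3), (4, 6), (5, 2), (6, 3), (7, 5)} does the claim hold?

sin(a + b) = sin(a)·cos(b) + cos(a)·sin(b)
All pairs

Testing each pair:
(0, 4): LHS = sin(4) ≈ -0.7568, RHS = sin(4) ≈ -0.7568 → holds
(4, 3): LHS = sin(7) ≈ 0.657, RHS = sin(3)·cos(4) + sin(4)·cos(3) ≈ 0.657 → holds
(4, 6): LHS = sin(10) ≈ -0.544, RHS = sin(4)·cos(6) + sin(6)·cos(4) ≈ -0.544 → holds
(5, 2): LHS = sin(7) ≈ 0.657, RHS = sin(2)·cos(5) + sin(5)·cos(2) ≈ 0.657 → holds
(6, 3): LHS = sin(9) ≈ 0.4121, RHS = sin(3)·cos(6) + sin(6)·cos(3) ≈ 0.4121 → holds
(7, 5): LHS = sin(12) ≈ -0.5366, RHS = sin(5)·cos(7) + sin(7)·cos(5) ≈ -0.5366 → holds

Every pair satisfies the claim.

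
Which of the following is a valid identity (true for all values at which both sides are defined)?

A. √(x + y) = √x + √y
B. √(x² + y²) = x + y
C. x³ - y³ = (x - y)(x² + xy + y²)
C

A: fails at (2, 5) — LHS = √(7) ≈ 2.646, RHS = √(2) + √(5) ≈ 3.65.
B: fails at (3, 7) — LHS = √(58) ≈ 7.616, RHS = 10.
C: holds — e.g. at (4, 4), both sides equal 0.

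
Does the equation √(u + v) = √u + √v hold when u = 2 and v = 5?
Fails

Substituting u = 2, v = 5:

LHS = √(2 + 5) = √(7) ≈ 2.646
RHS = √2 + √5 = √(2) + √(5) ≈ 3.65

LHS ≠ RHS, so the equation does not hold at this point.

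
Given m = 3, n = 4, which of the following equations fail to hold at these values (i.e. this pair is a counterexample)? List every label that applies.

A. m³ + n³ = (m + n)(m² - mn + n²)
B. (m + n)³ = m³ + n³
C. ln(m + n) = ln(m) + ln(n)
B, C

Evaluating each claim at the given values:
A. LHS = 91, RHS = 91 → holds here (LHS = RHS)
B. LHS = 343, RHS = 91 → fails here (LHS ≠ RHS)
C. LHS = ln(7) ≈ 1.946, RHS = ln(3) + ln(4) ≈ 2.485 → fails here (LHS ≠ RHS)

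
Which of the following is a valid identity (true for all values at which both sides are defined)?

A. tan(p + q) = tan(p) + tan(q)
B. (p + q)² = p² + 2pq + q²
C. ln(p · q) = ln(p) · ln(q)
B

A: fails at (3, 5) — LHS = tan(8) ≈ -6.8, RHS = tan(5) + tan(3) ≈ -3.523.
B: holds — e.g. at (1, 4), both sides equal 25.
C: fails at (3, 7) — LHS = ln(21) ≈ 3.045, RHS = ln(3)·ln(7) ≈ 2.138.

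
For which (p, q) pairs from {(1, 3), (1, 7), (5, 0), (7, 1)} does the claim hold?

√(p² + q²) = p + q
(5, 0)

Testing each pair:
(1, 3): LHS = √(10) ≈ 3.162, RHS = 4 → fails
(1, 7): LHS = 5·√(2) ≈ 7.071, RHS = 8 → fails
(5, 0): LHS = 5, RHS = 5 → holds
(7, 1): LHS = 5·√(2) ≈ 7.071, RHS = 8 → fails

1 of 4 pairs satisfies the claim.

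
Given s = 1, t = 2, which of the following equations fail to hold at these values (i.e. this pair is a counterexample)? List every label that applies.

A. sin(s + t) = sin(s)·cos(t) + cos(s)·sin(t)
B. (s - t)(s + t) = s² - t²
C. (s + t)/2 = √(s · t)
C

Evaluating each claim at the given values:
A. LHS = sin(3) ≈ 0.1411, RHS = sin(1)·cos(2) + sin(2)·cos(1) ≈ 0.1411 → holds here (LHS = RHS)
B. LHS = -3, RHS = -3 → holds here (LHS = RHS)
C. LHS = 3/2, RHS = √(2) ≈ 1.414 → fails here (LHS ≠ RHS)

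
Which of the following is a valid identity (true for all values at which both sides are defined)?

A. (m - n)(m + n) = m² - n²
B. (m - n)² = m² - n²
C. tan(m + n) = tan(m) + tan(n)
A: holds — e.g. at (0, 1), both sides equal -1.
B: fails at (2, 3) — LHS = 1, RHS = -5.
C: fails at (4, 6) — LHS = tan(10) ≈ 0.6484, RHS = tan(6) + tan(4) ≈ 0.8668.

Answer: A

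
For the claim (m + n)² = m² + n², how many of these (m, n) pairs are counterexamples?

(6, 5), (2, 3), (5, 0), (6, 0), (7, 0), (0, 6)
Testing each pair:
(6, 5): LHS = 121, RHS = 61 → counterexample
(2, 3): LHS = 25, RHS = 13 → counterexample
(5, 0): LHS = 25, RHS = 25 → satisfies claim
(6, 0): LHS = 36, RHS = 36 → satisfies claim
(7, 0): LHS = 49, RHS = 49 → satisfies claim
(0, 6): LHS = 36, RHS = 36 → satisfies claim

That makes 2 counterexamples.

Answer: 2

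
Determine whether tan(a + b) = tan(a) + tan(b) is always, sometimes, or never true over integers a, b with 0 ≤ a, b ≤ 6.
It holds at (a, b) = (0, 6) (both sides equal tan(6) ≈ -0.291), but fails at (a, b) = (1, 6) (LHS = tan(7) ≈ 0.8714, RHS = tan(6) + tan(1) ≈ 1.266).

Answer: Sometimes true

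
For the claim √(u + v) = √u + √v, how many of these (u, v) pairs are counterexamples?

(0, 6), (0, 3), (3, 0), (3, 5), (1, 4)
Testing each pair:
(0, 6): LHS = √(6) ≈ 2.449, RHS = √(6) ≈ 2.449 → satisfies claim
(0, 3): LHS = √(3) ≈ 1.732, RHS = √(3) ≈ 1.732 → satisfies claim
(3, 0): LHS = √(3) ≈ 1.732, RHS = √(3) ≈ 1.732 → satisfies claim
(3, 5): LHS = 2·√(2) ≈ 2.828, RHS = √(3) + √(5) ≈ 3.968 → counterexample
(1, 4): LHS = √(5) ≈ 2.236, RHS = 3 → counterexample

That makes 2 counterexamples.

Answer: 2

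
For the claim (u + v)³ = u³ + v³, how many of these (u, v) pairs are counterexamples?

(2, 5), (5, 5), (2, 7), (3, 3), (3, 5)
5

Testing each pair:
(2, 5): LHS = 343, RHS = 133 → counterexample
(5, 5): LHS = 1000, RHS = 250 → counterexample
(2, 7): LHS = 729, RHS = 351 → counterexample
(3, 3): LHS = 216, RHS = 54 → counterexample
(3, 5): LHS = 512, RHS = 152 → counterexample

That makes 5 counterexamples.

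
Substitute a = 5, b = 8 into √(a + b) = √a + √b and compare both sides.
LHS = √(5 + 8) = √(13) ≈ 3.606
RHS = √5 + √8 = √(5) + 2·√(2) ≈ 5.064

LHS ≠ RHS (they differ by about 1.459), so the equation does not hold here.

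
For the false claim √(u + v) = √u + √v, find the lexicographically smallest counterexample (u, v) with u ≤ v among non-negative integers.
(u, v) = (1, 1)

At (0, 4): both sides equal 2, so it holds there.

Substituting (1, 1) into the claim:
LHS = √(1 + 1) = √(2) ≈ 1.414
RHS = √1 + √1 = 2

Since LHS ≠ RHS, this pair disproves the claim, and no lexicographically smaller pair (u ≤ v, non-negative integers) does.

For instance (1, 5) is also a counterexample (LHS = √(6) ≈ 2.449, RHS = 1 + √(5) ≈ 3.236), but it's lexicographically larger.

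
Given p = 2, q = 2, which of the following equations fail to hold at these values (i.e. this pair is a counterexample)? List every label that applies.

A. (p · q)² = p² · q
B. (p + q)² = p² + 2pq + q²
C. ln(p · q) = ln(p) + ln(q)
Evaluating each claim at the given values:
A. LHS = 16, RHS = 8 → fails here (LHS ≠ RHS)
B. LHS = 16, RHS = 16 → holds here (LHS = RHS)
C. LHS = ln(4) ≈ 1.386, RHS = 2·ln(2) ≈ 1.386 → holds here (LHS = RHS)

Answer: A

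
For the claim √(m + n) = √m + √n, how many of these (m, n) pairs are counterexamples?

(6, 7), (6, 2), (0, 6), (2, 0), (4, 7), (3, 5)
Testing each pair:
(6, 7): LHS = √(13) ≈ 3.606, RHS = √(6) + √(7) ≈ 5.095 → counterexample
(6, 2): LHS = 2·√(2) ≈ 2.828, RHS = √(2) + √(6) ≈ 3.864 → counterexample
(0, 6): LHS = √(6) ≈ 2.449, RHS = √(6) ≈ 2.449 → satisfies claim
(2, 0): LHS = √(2) ≈ 1.414, RHS = √(2) ≈ 1.414 → satisfies claim
(4, 7): LHS = √(11) ≈ 3.317, RHS = 2 + √(7) ≈ 4.646 → counterexample
(3, 5): LHS = 2·√(2) ≈ 2.828, RHS = √(3) + √(5) ≈ 3.968 → counterexample

That makes 4 counterexamples.

Answer: 4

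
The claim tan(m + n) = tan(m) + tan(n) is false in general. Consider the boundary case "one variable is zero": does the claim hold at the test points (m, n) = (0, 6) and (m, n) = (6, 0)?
Yes, holds at both test points

At (0, 6): LHS = tan(6) ≈ -0.291, RHS = tan(6) ≈ -0.291 → equal
At (6, 0): LHS = tan(6) ≈ -0.291, RHS = tan(6) ≈ -0.291 → equal

So the claim does hold at both of these boundary points, even though it is not an identity.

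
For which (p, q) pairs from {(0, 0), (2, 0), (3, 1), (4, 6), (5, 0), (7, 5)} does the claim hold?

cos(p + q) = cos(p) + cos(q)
Testing each pair:
(0, 0): LHS = 1, RHS = 2 → fails
(2, 0): LHS = cos(2) ≈ -0.4161, RHS = cos(2) + 1 ≈ 0.5839 → fails
(3, 1): LHS = cos(4) ≈ -0.6536, RHS = cos(3) + cos(1) ≈ -0.4497 → fails
(4, 6): LHS = cos(10) ≈ -0.8391, RHS = cos(4) + cos(6) ≈ 0.3065 → fails
(5, 0): LHS = cos(5) ≈ 0.2837, RHS = cos(5) + 1 ≈ 1.284 → fails
(7, 5): LHS = cos(12) ≈ 0.8439, RHS = cos(5) + cos(7) ≈ 1.038 → fails

No pair satisfies the claim.

Answer: None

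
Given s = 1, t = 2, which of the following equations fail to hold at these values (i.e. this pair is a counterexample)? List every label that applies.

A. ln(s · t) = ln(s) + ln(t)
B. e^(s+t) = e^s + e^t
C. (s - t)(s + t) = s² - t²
Evaluating each claim at the given values:
A. LHS = ln(2) ≈ 0.6931, RHS = ln(2) ≈ 0.6931 → holds here (LHS = RHS)
B. LHS = e^3 ≈ 20.09, RHS = e + e^2 ≈ 10.11 → fails here (LHS ≠ RHS)
C. LHS = -3, RHS = -3 → holds here (LHS = RHS)

Answer: B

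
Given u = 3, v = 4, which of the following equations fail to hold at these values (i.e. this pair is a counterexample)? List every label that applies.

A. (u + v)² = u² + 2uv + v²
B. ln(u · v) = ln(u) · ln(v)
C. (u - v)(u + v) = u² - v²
Evaluating each claim at the given values:
A. LHS = 49, RHS = 49 → holds here (LHS = RHS)
B. LHS = ln(12) ≈ 2.485, RHS = ln(3)·ln(4) ≈ 1.523 → fails here (LHS ≠ RHS)
C. LHS = -7, RHS = -7 → holds here (LHS = RHS)

Answer: B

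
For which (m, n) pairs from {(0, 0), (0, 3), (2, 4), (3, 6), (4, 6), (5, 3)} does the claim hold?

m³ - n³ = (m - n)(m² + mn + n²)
All pairs

Testing each pair:
(0, 0): LHS = 0, RHS = 0 → holds
(0, 3): LHS = -27, RHS = -27 → holds
(2, 4): LHS = -56, RHS = -56 → holds
(3, 6): LHS = -189, RHS = -189 → holds
(4, 6): LHS = -152, RHS = -152 → holds
(5, 3): LHS = 98, RHS = 98 → holds

Every pair satisfies the claim.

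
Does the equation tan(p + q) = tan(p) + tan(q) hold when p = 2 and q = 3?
Fails

Substituting p = 2, q = 3:

LHS = tan(2 + 3) = tan(5) ≈ -3.381
RHS = tan(2) + tan(3) ≈ -2.328

LHS ≠ RHS, so the equation does not hold at this point.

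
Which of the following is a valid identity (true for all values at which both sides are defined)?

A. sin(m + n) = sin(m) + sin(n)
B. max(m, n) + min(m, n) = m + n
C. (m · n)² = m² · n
B

A: fails at (5, 5) — LHS = sin(10) ≈ -0.544, RHS = 2·sin(5) ≈ -1.918.
B: holds — e.g. at (4, 4), both sides equal 8.
C: fails at (5, 8) — LHS = 1600, RHS = 200.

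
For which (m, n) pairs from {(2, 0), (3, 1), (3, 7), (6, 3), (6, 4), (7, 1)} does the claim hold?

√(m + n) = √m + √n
(2, 0)

Testing each pair:
(2, 0): LHS = √(2) ≈ 1.414, RHS = √(2) ≈ 1.414 → holds
(3, 1): LHS = 2, RHS = 1 + √(3) ≈ 2.732 → fails
(3, 7): LHS = √(10) ≈ 3.162, RHS = √(3) + √(7) ≈ 4.378 → fails
(6, 3): LHS = 3, RHS = √(3) + √(6) ≈ 4.182 → fails
(6, 4): LHS = √(10) ≈ 3.162, RHS = 2 + √(6) ≈ 4.449 → fails
(7, 1): LHS = 2·√(2) ≈ 2.828, RHS = 1 + √(7) ≈ 3.646 → fails

1 of 6 pairs satisfies the claim.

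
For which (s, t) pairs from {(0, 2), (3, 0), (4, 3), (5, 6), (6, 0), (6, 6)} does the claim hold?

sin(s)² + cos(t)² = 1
Testing each pair:
(0, 2): LHS = cos(2)² ≈ 0.1732, RHS = 1 → fails
(3, 0): LHS = sin(3)² + 1 ≈ 1.02, RHS = 1 → fails
(4, 3): LHS = sin(4)² + cos(3)² ≈ 1.553, RHS = 1 → fails
(5, 6): LHS = sin(5)² + cos(6)² ≈ 1.841, RHS = 1 → fails
(6, 0): LHS = sin(6)² + 1 ≈ 1.078, RHS = 1 → fails
(6, 6): LHS = sin(6)² + cos(6)² = 1, RHS = 1 → holds

1 of 6 pairs satisfies the claim.

Answer: (6, 6)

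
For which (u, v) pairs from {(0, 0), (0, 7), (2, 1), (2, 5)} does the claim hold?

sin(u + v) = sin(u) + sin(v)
(0, 0), (0, 7)

Testing each pair:
(0, 0): LHS = 0, RHS = 0 → holds
(0, 7): LHS = sin(7) ≈ 0.657, RHS = sin(7) ≈ 0.657 → holds
(2, 1): LHS = sin(3) ≈ 0.1411, RHS = sin(1) + sin(2) ≈ 1.751 → fails
(2, 5): LHS = sin(7) ≈ 0.657, RHS = sin(5) + sin(2) ≈ -0.04963 → fails

2 of 4 pairs satisfy the claim.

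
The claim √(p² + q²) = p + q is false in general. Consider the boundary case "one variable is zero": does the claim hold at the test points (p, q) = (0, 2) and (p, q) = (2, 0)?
Yes, holds at both test points

At (0, 2): LHS = 2, RHS = 2 → equal
At (2, 0): LHS = 2, RHS = 2 → equal

So the claim does hold at both of these boundary points, even though it is not an identity.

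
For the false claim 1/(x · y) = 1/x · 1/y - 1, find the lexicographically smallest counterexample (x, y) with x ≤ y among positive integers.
Substituting (1, 1) into the claim:
LHS = 1/(1 · 1) = 1
RHS = 1/1 · 1/1 - 1 = 0

Since LHS ≠ RHS, this pair disproves the claim, and no lexicographically smaller pair (x ≤ y, positive integers) does.

For instance (2, 5) is also a counterexample (LHS = 1/10, RHS = -9/10), but it's lexicographically larger.

Answer: (x, y) = (1, 1)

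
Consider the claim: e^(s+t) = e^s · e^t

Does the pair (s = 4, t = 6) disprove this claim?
No

Substituting s = 4, t = 6:
LHS = e^(4+6) = e^10 ≈ 22026.5
RHS = e^4 · e^6 = e^10 ≈ 22026.5

The sides agree, so this pair does not disprove the claim.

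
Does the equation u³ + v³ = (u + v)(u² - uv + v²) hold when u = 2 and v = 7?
Holds

Substituting u = 2, v = 7:

LHS = 2³ + 7³ = 351
RHS = (2 + 7)(2² - 2·7 + 7²) = 351

LHS = RHS, so the equation holds at this point.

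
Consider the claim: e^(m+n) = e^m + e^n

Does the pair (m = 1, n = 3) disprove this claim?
Substituting m = 1, n = 3:
LHS = e^(1+3) = e^4 ≈ 54.6
RHS = e^1 + e^3 = e + e^3 ≈ 22.8

Since LHS ≠ RHS, this pair disproves the claim.

Answer: Yes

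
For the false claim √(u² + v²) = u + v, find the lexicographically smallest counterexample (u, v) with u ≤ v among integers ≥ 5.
Substituting (5, 5) into the claim:
LHS = √(5² + 5²) = 5·√(2) ≈ 7.071
RHS = 5 + 5 = 10

Since LHS ≠ RHS, this pair disproves the claim, and no lexicographically smaller pair (u ≤ v, integers ≥ 5) does.

For instance (5, 7) is also a counterexample (LHS = √(74) ≈ 8.602, RHS = 12), but it's lexicographically larger.

Answer: (u, v) = (5, 5)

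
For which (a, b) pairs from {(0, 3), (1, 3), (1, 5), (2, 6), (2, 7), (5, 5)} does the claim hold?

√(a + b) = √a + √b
(0, 3)

Testing each pair:
(0, 3): LHS = √(3) ≈ 1.732, RHS = √(3) ≈ 1.732 → holds
(1, 3): LHS = 2, RHS = 1 + √(3) ≈ 2.732 → fails
(1, 5): LHS = √(6) ≈ 2.449, RHS = 1 + √(5) ≈ 3.236 → fails
(2, 6): LHS = 2·√(2) ≈ 2.828, RHS = √(2) + √(6) ≈ 3.864 → fails
(2, 7): LHS = 3, RHS = √(2) + √(7) ≈ 4.06 → fails
(5, 5): LHS = √(10) ≈ 3.162, RHS = 2·√(5) ≈ 4.472 → fails

1 of 6 pairs satisfies the claim.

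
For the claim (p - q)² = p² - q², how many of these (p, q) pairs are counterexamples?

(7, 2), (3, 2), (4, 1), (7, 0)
Testing each pair:
(7, 2): LHS = 25, RHS = 45 → counterexample
(3, 2): LHS = 1, RHS = 5 → counterexample
(4, 1): LHS = 9, RHS = 15 → counterexample
(7, 0): LHS = 49, RHS = 49 → satisfies claim

That makes 3 counterexamples.

Answer: 3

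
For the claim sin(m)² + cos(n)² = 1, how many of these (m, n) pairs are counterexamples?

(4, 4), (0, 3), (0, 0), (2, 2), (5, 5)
1

Testing each pair:
(4, 4): LHS = cos(4)² + sin(4)² = 1, RHS = 1 → satisfies claim
(0, 3): LHS = cos(3)² ≈ 0.9801, RHS = 1 → counterexample
(0, 0): LHS = 1, RHS = 1 → satisfies claim
(2, 2): LHS = cos(2)² + sin(2)² = 1, RHS = 1 → satisfies claim
(5, 5): LHS = cos(5)² + sin(5)² = 1, RHS = 1 → satisfies claim

That makes 1 counterexample.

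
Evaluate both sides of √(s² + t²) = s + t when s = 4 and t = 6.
LHS = √(4² + 6²) = 2·√(13) ≈ 7.211
RHS = 4 + 6 = 10

LHS ≠ RHS (they differ by about 2.789), so the equation does not hold here.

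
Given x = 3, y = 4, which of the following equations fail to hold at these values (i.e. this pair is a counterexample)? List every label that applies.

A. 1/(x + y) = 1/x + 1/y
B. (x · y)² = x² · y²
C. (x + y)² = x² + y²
A, C

Evaluating each claim at the given values:
A. LHS = 1/7, RHS = 7/12 → fails here (LHS ≠ RHS)
B. LHS = 144, RHS = 144 → holds here (LHS = RHS)
C. LHS = 49, RHS = 25 → fails here (LHS ≠ RHS)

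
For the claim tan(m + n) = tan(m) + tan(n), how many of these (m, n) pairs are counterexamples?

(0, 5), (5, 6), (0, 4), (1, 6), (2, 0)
2

Testing each pair:
(0, 5): LHS = tan(5) ≈ -3.381, RHS = tan(5) ≈ -3.381 → satisfies claim
(5, 6): LHS = tan(11) ≈ -226, RHS = tan(5) + tan(6) ≈ -3.672 → counterexample
(0, 4): LHS = tan(4) ≈ 1.158, RHS = tan(4) ≈ 1.158 → satisfies claim
(1, 6): LHS = tan(7) ≈ 0.8714, RHS = tan(6) + tan(1) ≈ 1.266 → counterexample
(2, 0): LHS = tan(2) ≈ -2.185, RHS = tan(2) ≈ -2.185 → satisfies claim

That makes 2 counterexamples.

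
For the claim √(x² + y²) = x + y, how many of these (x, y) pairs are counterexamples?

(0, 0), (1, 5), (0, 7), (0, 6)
1

Testing each pair:
(0, 0): LHS = 0, RHS = 0 → satisfies claim
(1, 5): LHS = √(26) ≈ 5.099, RHS = 6 → counterexample
(0, 7): LHS = 7, RHS = 7 → satisfies claim
(0, 6): LHS = 6, RHS = 6 → satisfies claim

That makes 1 counterexample.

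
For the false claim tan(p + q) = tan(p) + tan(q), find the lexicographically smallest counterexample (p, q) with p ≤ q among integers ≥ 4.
(p, q) = (4, 4)

Substituting (4, 4) into the claim:
LHS = tan(4 + 4) = tan(8) ≈ -6.8
RHS = tan(4) + tan(4) = 2·tan(4) ≈ 2.316

Since LHS ≠ RHS, this pair disproves the claim, and no lexicographically smaller pair (p ≤ q, integers ≥ 4) does.

For instance (7, 8) is also a counterexample (LHS = tan(15) ≈ -0.856, RHS = tan(8) + tan(7) ≈ -5.928), but it's lexicographically larger.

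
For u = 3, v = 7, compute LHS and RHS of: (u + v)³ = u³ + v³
LHS = (3 + 7)³ = 1000
RHS = 3³ + 7³ = 370

LHS ≠ RHS, so the equation does not hold here.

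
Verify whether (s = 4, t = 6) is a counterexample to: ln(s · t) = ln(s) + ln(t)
Substituting s = 4, t = 6:
LHS = ln(4 · 6) = ln(24) ≈ 3.178
RHS = ln(4) + ln(6) ≈ 3.178

The sides agree, so this pair does not disprove the claim.

Answer: No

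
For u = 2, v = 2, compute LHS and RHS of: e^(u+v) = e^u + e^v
LHS = e^(2+2) = e^4 ≈ 54.6
RHS = e^2 + e^2 = 2·e^2 ≈ 14.78

LHS ≠ RHS (they differ by about 39.82), so the equation does not hold here.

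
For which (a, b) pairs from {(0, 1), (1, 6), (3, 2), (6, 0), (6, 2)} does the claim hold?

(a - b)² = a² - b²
(6, 0)

Testing each pair:
(0, 1): LHS = 1, RHS = -1 → fails
(1, 6): LHS = 25, RHS = -35 → fails
(3, 2): LHS = 1, RHS = 5 → fails
(6, 0): LHS = 36, RHS = 36 → holds
(6, 2): LHS = 16, RHS = 32 → fails

1 of 5 pairs satisfies the claim.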